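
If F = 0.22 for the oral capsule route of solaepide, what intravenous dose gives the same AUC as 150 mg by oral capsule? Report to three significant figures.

D_iv = 33.0 mg

Systemic exposure from an extravascular dose = F × D_ev, so the equivalent IV dose is F × D_ev.
D_iv = F × D_ev = 0.22 × 150 = 33 mg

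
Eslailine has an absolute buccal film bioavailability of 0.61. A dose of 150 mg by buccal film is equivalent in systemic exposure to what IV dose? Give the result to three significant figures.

Systemic exposure from an extravascular dose = F × D_ev, so the equivalent IV dose is F × D_ev.
D_iv = F × D_ev = 0.61 × 150 = 91.5 mg

D_iv = 91.5 mg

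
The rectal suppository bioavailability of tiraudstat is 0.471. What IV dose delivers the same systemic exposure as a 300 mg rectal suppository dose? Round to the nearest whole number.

Systemic exposure from an extravascular dose = F × D_ev, so the equivalent IV dose is F × D_ev.
D_iv = F × D_ev = 0.471 × 300 = 141.3 mg

D_iv = 141 mg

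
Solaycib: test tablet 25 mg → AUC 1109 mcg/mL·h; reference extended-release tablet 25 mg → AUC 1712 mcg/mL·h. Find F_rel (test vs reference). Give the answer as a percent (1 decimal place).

F_rel = 64.8%

F_rel = (AUC_test/D_test) / (AUC_ref/D_ref)
      = (1109/25) / (1712/25)
      = 44.36 / 68.48 = 0.6478 = 64.78%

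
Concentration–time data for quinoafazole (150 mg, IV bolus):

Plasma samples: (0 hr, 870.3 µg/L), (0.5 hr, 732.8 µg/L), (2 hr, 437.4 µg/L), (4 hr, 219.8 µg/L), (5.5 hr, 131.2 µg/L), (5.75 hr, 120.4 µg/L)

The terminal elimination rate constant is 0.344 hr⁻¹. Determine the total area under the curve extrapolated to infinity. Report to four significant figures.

AUC = 2580 µg/L·hr

Trapezoidal AUC_0→5.75:
  [0→0.5]: (870.3+732.8)/2 × 0.5 = 400.775
  [0.5→2]: (732.8+437.4)/2 × 1.5 = 877.65
  [2→4]: (437.4+219.8)/2 × 2 = 657.2
  [4→5.5]: (219.8+131.2)/2 × 1.5 = 263.25
  [5.5→5.75]: (131.2+120.4)/2 × 0.25 = 31.45
  Sum = 2230.325 µg/L·hr
Extrapolated tail: C_last / k_e = 120.4 / 0.344 = 350.000
AUC_0→∞ = 2230.325 + 350.000 = 2580.325 µg/L·hr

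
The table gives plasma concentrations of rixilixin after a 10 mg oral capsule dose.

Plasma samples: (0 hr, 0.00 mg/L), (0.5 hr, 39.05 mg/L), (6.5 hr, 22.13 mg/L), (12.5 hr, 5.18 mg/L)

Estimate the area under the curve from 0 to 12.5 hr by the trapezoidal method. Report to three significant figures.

AUC = 275 mg/L·hr

Trapezoidal AUC_0→12.5:
  [0→0.5]: (0.00+39.05)/2 × 0.5 = 9.7625
  [0.5→6.5]: (39.05+22.13)/2 × 6 = 183.54
  [6.5→12.5]: (22.13+5.18)/2 × 6 = 81.93
  Sum = 275.2325 mg/L·hr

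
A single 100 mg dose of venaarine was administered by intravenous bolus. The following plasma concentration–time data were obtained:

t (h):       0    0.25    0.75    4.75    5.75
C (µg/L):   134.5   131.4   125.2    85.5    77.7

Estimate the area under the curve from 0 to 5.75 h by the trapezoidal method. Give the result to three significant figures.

Trapezoidal AUC_0→5.75:
  [0→0.25]: (134.5+131.4)/2 × 0.25 = 33.2375
  [0.25→0.75]: (131.4+125.2)/2 × 0.5 = 64.15
  [0.75→4.75]: (125.2+85.5)/2 × 4 = 421.4
  [4.75→5.75]: (85.5+77.7)/2 × 1 = 81.6
  Sum = 600.3875 µg/L·h

AUC = 600 µg/L·h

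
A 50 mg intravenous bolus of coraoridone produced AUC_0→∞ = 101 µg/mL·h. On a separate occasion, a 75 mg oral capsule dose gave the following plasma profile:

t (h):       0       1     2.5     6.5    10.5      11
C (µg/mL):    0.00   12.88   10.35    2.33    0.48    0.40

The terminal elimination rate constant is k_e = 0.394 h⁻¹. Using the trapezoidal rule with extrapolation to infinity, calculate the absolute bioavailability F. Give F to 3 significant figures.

Trapezoidal AUC_0→11 (oral capsule):
  [0→1]: (0.00+12.88)/2 × 1 = 6.44
  [1→2.5]: (12.88+10.35)/2 × 1.5 = 17.4225
  [2.5→6.5]: (10.35+2.33)/2 × 4 = 25.36
  [6.5→10.5]: (2.33+0.48)/2 × 4 = 5.62
  [10.5→11]: (0.48+0.40)/2 × 0.5 = 0.22
  Sum = 55.0625 µg/mL·h
Tail: C_last/k_e = 0.40/0.394 = 1.015
AUC_0→∞ (oral capsule) = 55.0625 + 1.015 = 56.0775 µg/mL·h
F = (AUC_ev/D_ev)/(AUC_iv/D_iv) = (56.0775/75)/(101/50) = 0.7477/2.02 = 0.3701

F = 0.370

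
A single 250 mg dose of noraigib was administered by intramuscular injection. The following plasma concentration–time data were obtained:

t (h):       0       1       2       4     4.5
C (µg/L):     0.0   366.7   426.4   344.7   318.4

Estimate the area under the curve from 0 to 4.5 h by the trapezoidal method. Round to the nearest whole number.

AUC = 1517 µg/L·h

Trapezoidal AUC_0→4.5:
  [0→1]: (0.0+366.7)/2 × 1 = 183.35
  [1→2]: (366.7+426.4)/2 × 1 = 396.55
  [2→4]: (426.4+344.7)/2 × 2 = 771.1
  [4→4.5]: (344.7+318.4)/2 × 0.5 = 165.775
  Sum = 1516.775 µg/L·h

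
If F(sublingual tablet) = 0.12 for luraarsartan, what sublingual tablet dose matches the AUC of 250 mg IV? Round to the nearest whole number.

For equal systemic exposure: F × D_ev = D_iv
D_ev = D_iv / F = 250 / 0.12 = 2083.33 mg

D_sublingual = 2083 mg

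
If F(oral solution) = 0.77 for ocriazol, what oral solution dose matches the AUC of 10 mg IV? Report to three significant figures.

For equal systemic exposure: F × D_ev = D_iv
D_ev = D_iv / F = 10 / 0.77 = 12.987 mg

D_oral = 13.0 mg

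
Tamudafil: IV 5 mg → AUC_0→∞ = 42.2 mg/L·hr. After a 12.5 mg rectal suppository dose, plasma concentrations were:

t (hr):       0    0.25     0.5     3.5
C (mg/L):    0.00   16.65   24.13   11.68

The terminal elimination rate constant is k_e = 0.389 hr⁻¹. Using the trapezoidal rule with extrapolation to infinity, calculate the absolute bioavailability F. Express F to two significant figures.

Trapezoidal AUC_0→3.5 (rectal suppository):
  [0→0.25]: (0.00+16.65)/2 × 0.25 = 2.08125
  [0.25→0.5]: (16.65+24.13)/2 × 0.25 = 5.0975
  [0.5→3.5]: (24.13+11.68)/2 × 3 = 53.715
  Sum = 60.89375 mg/L·hr
Tail: C_last/k_e = 11.68/0.389 = 30.026
AUC_0→∞ (rectal suppository) = 60.89375 + 30.026 = 90.91975 mg/L·hr
F = (AUC_ev/D_ev)/(AUC_iv/D_iv) = (90.91975/12.5)/(42.2/5) = 7.27358/8.44 = 0.8618

F = 0.86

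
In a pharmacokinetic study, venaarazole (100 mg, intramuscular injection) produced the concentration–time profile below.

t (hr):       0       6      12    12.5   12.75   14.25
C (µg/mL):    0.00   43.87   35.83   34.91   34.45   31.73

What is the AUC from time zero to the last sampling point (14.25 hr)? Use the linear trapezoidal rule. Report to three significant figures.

AUC = 447 µg/mL·hr

Trapezoidal AUC_0→14.25:
  [0→6]: (0.00+43.87)/2 × 6 = 131.61
  [6→12]: (43.87+35.83)/2 × 6 = 239.1
  [12→12.5]: (35.83+34.91)/2 × 0.5 = 17.685
  [12.5→12.75]: (34.91+34.45)/2 × 0.25 = 8.67
  [12.75→14.25]: (34.45+31.73)/2 × 1.5 = 49.635
  Sum = 446.7 µg/mL·hr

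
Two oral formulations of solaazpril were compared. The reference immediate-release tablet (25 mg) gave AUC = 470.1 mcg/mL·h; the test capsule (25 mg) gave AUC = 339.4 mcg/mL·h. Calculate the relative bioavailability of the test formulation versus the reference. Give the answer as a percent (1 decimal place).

F_rel = 72.2%

F_rel = (AUC_test/D_test) / (AUC_ref/D_ref)
      = (339.4/25) / (470.1/25)
      = 13.576 / 18.804 = 0.7220 = 72.20%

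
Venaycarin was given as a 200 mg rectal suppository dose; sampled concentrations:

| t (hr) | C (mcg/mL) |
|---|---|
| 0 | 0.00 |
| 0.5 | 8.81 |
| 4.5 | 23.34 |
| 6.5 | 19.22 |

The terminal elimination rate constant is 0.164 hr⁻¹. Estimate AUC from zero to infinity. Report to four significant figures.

AUC = 226.3 mcg/mL·hr

Trapezoidal AUC_0→6.5:
  [0→0.5]: (0.00+8.81)/2 × 0.5 = 2.2025
  [0.5→4.5]: (8.81+23.34)/2 × 4 = 64.3
  [4.5→6.5]: (23.34+19.22)/2 × 2 = 42.56
  Sum = 109.0625 mcg/mL·hr
Extrapolated tail: C_last / k_e = 19.22 / 0.164 = 117.195
AUC_0→∞ = 109.0625 + 117.195 = 226.2575 mcg/mL·hr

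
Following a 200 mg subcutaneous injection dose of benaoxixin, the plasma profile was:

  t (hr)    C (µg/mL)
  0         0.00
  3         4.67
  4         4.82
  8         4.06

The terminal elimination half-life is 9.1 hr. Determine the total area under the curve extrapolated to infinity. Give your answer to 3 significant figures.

Trapezoidal AUC_0→8:
  [0→3]: (0.00+4.67)/2 × 3 = 7.005
  [3→4]: (4.67+4.82)/2 × 1 = 4.745
  [4→8]: (4.82+4.06)/2 × 4 = 17.76
  Sum = 29.51 µg/mL·hr
k_e = ln2 / t½ = 0.693147 / 9.1 = 0.0762 hr^-1
Extrapolated tail: C_last / k_e = 4.06 / 0.0762 = 53.281
AUC_0→∞ = 29.51 + 53.281 = 82.791 µg/mL·hr

AUC = 82.8 µg/mL·hr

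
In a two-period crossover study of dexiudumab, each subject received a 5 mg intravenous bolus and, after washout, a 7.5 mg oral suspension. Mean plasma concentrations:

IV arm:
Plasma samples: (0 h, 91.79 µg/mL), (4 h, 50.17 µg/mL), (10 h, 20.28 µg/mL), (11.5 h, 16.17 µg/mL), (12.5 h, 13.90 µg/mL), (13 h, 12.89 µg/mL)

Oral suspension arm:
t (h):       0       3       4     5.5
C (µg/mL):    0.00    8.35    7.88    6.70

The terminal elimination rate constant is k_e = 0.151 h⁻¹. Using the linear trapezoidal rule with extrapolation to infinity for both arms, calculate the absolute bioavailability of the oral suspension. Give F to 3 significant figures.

F = 0.0804

Trapezoidal AUC_0→13 (IV):
  [0→4]: (91.79+50.17)/2 × 4 = 283.92
  [4→10]: (50.17+20.28)/2 × 6 = 211.35
  [10→11.5]: (20.28+16.17)/2 × 1.5 = 27.3375
  [11.5→12.5]: (16.17+13.90)/2 × 1 = 15.035
  [12.5→13]: (13.90+12.89)/2 × 0.5 = 6.6975
  Sum = 544.34 µg/mL·h
IV tail: 12.89/0.151 = 85.364; AUC_iv,0→∞ = 544.34 + 85.364 = 629.704 µg/mL·h
Trapezoidal AUC_0→5.5 (oral suspension):
  [0→3]: (0.00+8.35)/2 × 3 = 12.525
  [3→4]: (8.35+7.88)/2 × 1 = 8.115
  [4→5.5]: (7.88+6.70)/2 × 1.5 = 10.935
  Sum = 31.575 µg/mL·h
oral suspension tail: 6.70/0.151 = 44.371; AUC_ev,0→∞ = 31.575 + 44.371 = 75.946 µg/mL·h
F = (AUC_ev/D_ev)/(AUC_iv/D_iv) = (75.946/7.5)/(629.704/5) = 10.1261/125.9408 = 0.0804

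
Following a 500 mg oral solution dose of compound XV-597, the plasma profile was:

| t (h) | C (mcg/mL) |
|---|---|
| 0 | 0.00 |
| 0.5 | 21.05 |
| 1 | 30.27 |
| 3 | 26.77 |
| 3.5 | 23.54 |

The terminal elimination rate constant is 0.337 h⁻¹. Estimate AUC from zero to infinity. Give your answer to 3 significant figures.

AUC = 158 mcg/mL·h

Trapezoidal AUC_0→3.5:
  [0→0.5]: (0.00+21.05)/2 × 0.5 = 5.2625
  [0.5→1]: (21.05+30.27)/2 × 0.5 = 12.83
  [1→3]: (30.27+26.77)/2 × 2 = 57.04
  [3→3.5]: (26.77+23.54)/2 × 0.5 = 12.5775
  Sum = 87.71 mcg/mL·h
Extrapolated tail: C_last / k_e = 23.54 / 0.337 = 69.852
AUC_0→∞ = 87.71 + 69.852 = 157.562 mcg/mL·h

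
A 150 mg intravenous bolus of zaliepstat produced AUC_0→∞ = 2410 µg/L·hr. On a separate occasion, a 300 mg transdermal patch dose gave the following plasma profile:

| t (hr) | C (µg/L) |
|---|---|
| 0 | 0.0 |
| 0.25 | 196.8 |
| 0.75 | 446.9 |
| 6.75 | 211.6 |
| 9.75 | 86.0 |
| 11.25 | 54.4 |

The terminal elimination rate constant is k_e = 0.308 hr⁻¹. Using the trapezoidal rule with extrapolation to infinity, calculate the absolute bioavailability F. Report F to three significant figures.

Trapezoidal AUC_0→11.25 (transdermal patch):
  [0→0.25]: (0.0+196.8)/2 × 0.25 = 24.6
  [0.25→0.75]: (196.8+446.9)/2 × 0.5 = 160.925
  [0.75→6.75]: (446.9+211.6)/2 × 6 = 1975.5
  [6.75→9.75]: (211.6+86.0)/2 × 3 = 446.4
  [9.75→11.25]: (86.0+54.4)/2 × 1.5 = 105.3
  Sum = 2712.725 µg/L·hr
Tail: C_last/k_e = 54.4/0.308 = 176.623
AUC_0→∞ (transdermal patch) = 2712.725 + 176.623 = 2889.348 µg/L·hr
F = (AUC_ev/D_ev)/(AUC_iv/D_iv) = (2889.348/300)/(2410/150) = 9.63116/16.0667 = 0.5994

F = 0.599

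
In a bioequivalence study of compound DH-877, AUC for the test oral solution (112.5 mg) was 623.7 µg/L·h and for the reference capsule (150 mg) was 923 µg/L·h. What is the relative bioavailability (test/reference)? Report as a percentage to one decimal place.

F_rel = (AUC_test/D_test) / (AUC_ref/D_ref)
      = (623.7/112.5) / (923/150)
      = 5.544 / 6.15333 = 0.9010 = 90.10%

F_rel = 90.1%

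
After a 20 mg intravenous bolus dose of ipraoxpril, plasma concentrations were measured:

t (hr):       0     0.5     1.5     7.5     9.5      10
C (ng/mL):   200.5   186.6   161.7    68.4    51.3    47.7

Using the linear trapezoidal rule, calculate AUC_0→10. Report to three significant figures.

Trapezoidal AUC_0→10:
  [0→0.5]: (200.5+186.6)/2 × 0.5 = 96.775
  [0.5→1.5]: (186.6+161.7)/2 × 1 = 174.15
  [1.5→7.5]: (161.7+68.4)/2 × 6 = 690.3
  [7.5→9.5]: (68.4+51.3)/2 × 2 = 119.7
  [9.5→10]: (51.3+47.7)/2 × 0.5 = 24.75
  Sum = 1105.675 ng/mL·hr

AUC = 1110 ng/mL·hr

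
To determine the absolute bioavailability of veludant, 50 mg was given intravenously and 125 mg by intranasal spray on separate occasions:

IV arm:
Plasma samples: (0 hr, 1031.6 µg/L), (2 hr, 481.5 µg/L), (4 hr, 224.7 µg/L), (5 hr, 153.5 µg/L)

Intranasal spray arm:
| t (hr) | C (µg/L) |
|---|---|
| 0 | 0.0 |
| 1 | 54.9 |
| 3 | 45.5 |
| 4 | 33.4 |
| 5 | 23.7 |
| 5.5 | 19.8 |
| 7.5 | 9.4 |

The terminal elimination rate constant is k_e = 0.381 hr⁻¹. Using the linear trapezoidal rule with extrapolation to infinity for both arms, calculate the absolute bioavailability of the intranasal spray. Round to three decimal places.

Trapezoidal AUC_0→5 (IV):
  [0→2]: (1031.6+481.5)/2 × 2 = 1513.1
  [2→4]: (481.5+224.7)/2 × 2 = 706.2
  [4→5]: (224.7+153.5)/2 × 1 = 189.1
  Sum = 2408.4 µg/L·hr
IV tail: 153.5/0.381 = 402.887; AUC_iv,0→∞ = 2408.4 + 402.887 = 2811.287 µg/L·hr
Trapezoidal AUC_0→7.5 (intranasal spray):
  [0→1]: (0.0+54.9)/2 × 1 = 27.45
  [1→3]: (54.9+45.5)/2 × 2 = 100.4
  [3→4]: (45.5+33.4)/2 × 1 = 39.45
  [4→5]: (33.4+23.7)/2 × 1 = 28.55
  [5→5.5]: (23.7+19.8)/2 × 0.5 = 10.875
  [5.5→7.5]: (19.8+9.4)/2 × 2 = 29.2
  Sum = 235.925 µg/L·hr
intranasal spray tail: 9.4/0.381 = 24.672; AUC_ev,0→∞ = 235.925 + 24.672 = 260.597 µg/L·hr
F = (AUC_ev/D_ev)/(AUC_iv/D_iv) = (260.597/125)/(2811.287/50) = 2.084776/56.22574 = 0.0371

F = 0.037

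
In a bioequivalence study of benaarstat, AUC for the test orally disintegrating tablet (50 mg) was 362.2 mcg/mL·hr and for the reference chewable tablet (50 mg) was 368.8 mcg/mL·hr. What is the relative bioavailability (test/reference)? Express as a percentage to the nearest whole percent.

F_rel = (AUC_test/D_test) / (AUC_ref/D_ref)
      = (362.2/50) / (368.8/50)
      = 7.244 / 7.376 = 0.9821 = 98.21%

F_rel = 98%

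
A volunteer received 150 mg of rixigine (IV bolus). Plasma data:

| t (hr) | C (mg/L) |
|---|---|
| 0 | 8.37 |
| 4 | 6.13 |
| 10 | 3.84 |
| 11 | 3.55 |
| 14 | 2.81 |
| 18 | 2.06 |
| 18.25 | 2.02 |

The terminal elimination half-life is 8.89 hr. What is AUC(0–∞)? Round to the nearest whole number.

Trapezoidal AUC_0→18.25:
  [0→4]: (8.37+6.13)/2 × 4 = 29.0
  [4→10]: (6.13+3.84)/2 × 6 = 29.91
  [10→11]: (3.84+3.55)/2 × 1 = 3.695
  [11→14]: (3.55+2.81)/2 × 3 = 9.54
  [14→18]: (2.81+2.06)/2 × 4 = 9.74
  [18→18.25]: (2.06+2.02)/2 × 0.25 = 0.51
  Sum = 82.395 mg/L·hr
k_e = ln2 / t½ = 0.693147 / 8.89 = 0.0780 hr^-1
Extrapolated tail: C_last / k_e = 2.02 / 0.078 = 25.897
AUC_0→∞ = 82.395 + 25.897 = 108.292 mg/L·hr

AUC = 108 mg/L·hr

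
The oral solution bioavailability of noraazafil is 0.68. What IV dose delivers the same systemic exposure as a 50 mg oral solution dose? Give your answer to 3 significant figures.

Systemic exposure from an extravascular dose = F × D_ev, so the equivalent IV dose is F × D_ev.
D_iv = F × D_ev = 0.68 × 50 = 34 mg

D_iv = 34.0 mg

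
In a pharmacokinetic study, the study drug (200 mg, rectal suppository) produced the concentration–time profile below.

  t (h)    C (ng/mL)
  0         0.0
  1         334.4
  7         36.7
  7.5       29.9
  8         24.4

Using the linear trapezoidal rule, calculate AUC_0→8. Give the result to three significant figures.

AUC = 1310 ng/mL·h

Trapezoidal AUC_0→8:
  [0→1]: (0.0+334.4)/2 × 1 = 167.2
  [1→7]: (334.4+36.7)/2 × 6 = 1113.3
  [7→7.5]: (36.7+29.9)/2 × 0.5 = 16.65
  [7.5→8]: (29.9+24.4)/2 × 0.5 = 13.575
  Sum = 1310.725 ng/mL·h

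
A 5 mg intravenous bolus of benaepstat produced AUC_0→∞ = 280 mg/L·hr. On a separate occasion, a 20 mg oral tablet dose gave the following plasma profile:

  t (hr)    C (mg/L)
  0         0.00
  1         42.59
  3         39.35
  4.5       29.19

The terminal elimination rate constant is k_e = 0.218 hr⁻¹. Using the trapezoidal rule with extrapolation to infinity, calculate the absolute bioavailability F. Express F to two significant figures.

Trapezoidal AUC_0→4.5 (oral tablet):
  [0→1]: (0.00+42.59)/2 × 1 = 21.295
  [1→3]: (42.59+39.35)/2 × 2 = 81.94
  [3→4.5]: (39.35+29.19)/2 × 1.5 = 51.405
  Sum = 154.64 mg/L·hr
Tail: C_last/k_e = 29.19/0.218 = 133.899
AUC_0→∞ (oral tablet) = 154.64 + 133.899 = 288.539 mg/L·hr
F = (AUC_ev/D_ev)/(AUC_iv/D_iv) = (288.539/20)/(280/5) = 14.42695/56 = 0.2576

F = 0.26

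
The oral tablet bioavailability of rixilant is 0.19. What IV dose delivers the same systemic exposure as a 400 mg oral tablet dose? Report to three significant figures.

D_iv = 76.0 mg

Systemic exposure from an extravascular dose = F × D_ev, so the equivalent IV dose is F × D_ev.
D_iv = F × D_ev = 0.19 × 400 = 76 mg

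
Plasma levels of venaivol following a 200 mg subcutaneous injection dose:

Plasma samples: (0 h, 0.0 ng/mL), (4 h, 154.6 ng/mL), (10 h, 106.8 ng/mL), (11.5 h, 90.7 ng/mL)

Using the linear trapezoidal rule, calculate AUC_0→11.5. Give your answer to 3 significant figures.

AUC = 1240 ng/mL·h

Trapezoidal AUC_0→11.5:
  [0→4]: (0.0+154.6)/2 × 4 = 309.2
  [4→10]: (154.6+106.8)/2 × 6 = 784.2
  [10→11.5]: (106.8+90.7)/2 × 1.5 = 148.125
  Sum = 1241.525 ng/mL·h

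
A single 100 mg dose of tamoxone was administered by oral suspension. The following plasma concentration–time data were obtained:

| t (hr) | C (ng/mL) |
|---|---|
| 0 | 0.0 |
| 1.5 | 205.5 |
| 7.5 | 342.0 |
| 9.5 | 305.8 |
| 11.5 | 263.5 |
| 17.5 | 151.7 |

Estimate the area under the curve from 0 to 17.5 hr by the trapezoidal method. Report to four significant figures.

Trapezoidal AUC_0→17.5:
  [0→1.5]: (0.0+205.5)/2 × 1.5 = 154.125
  [1.5→7.5]: (205.5+342.0)/2 × 6 = 1642.5
  [7.5→9.5]: (342.0+305.8)/2 × 2 = 647.8
  [9.5→11.5]: (305.8+263.5)/2 × 2 = 569.3
  [11.5→17.5]: (263.5+151.7)/2 × 6 = 1245.6
  Sum = 4259.325 ng/mL·hr

AUC = 4259 ng/mL·hr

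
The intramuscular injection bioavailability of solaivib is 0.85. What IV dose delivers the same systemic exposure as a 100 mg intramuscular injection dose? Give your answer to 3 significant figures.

Systemic exposure from an extravascular dose = F × D_ev, so the equivalent IV dose is F × D_ev.
D_iv = F × D_ev = 0.85 × 100 = 85 mg

D_iv = 85.0 mg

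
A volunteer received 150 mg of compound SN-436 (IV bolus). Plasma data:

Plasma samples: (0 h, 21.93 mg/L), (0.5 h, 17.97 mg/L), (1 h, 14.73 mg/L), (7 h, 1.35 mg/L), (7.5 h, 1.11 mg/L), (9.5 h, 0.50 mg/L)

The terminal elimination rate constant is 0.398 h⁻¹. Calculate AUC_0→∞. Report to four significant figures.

AUC = 69.87 mg/L·h

Trapezoidal AUC_0→9.5:
  [0→0.5]: (21.93+17.97)/2 × 0.5 = 9.975
  [0.5→1]: (17.97+14.73)/2 × 0.5 = 8.175
  [1→7]: (14.73+1.35)/2 × 6 = 48.24
  [7→7.5]: (1.35+1.11)/2 × 0.5 = 0.615
  [7.5→9.5]: (1.11+0.50)/2 × 2 = 1.61
  Sum = 68.615 mg/L·h
Extrapolated tail: C_last / k_e = 0.50 / 0.398 = 1.256
AUC_0→∞ = 68.615 + 1.256 = 69.871 mg/L·h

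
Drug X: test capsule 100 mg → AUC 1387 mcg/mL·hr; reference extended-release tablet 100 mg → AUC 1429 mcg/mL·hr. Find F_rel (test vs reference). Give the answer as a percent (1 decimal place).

F_rel = 97.1%

F_rel = (AUC_test/D_test) / (AUC_ref/D_ref)
      = (1387/100) / (1429/100)
      = 13.87 / 14.29 = 0.9706 = 97.06%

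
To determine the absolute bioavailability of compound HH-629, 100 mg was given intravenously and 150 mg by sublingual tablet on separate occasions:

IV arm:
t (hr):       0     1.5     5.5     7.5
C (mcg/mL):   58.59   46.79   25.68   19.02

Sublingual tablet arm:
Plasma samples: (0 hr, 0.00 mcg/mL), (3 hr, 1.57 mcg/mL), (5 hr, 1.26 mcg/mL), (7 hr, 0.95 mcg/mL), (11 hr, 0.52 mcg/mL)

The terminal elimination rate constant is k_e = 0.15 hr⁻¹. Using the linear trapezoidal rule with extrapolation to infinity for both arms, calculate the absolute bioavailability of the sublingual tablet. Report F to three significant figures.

F = 0.0233

Trapezoidal AUC_0→7.5 (IV):
  [0→1.5]: (58.59+46.79)/2 × 1.5 = 79.035
  [1.5→5.5]: (46.79+25.68)/2 × 4 = 144.94
  [5.5→7.5]: (25.68+19.02)/2 × 2 = 44.7
  Sum = 268.675 mcg/mL·hr
IV tail: 19.02/0.15 = 126.800; AUC_iv,0→∞ = 268.675 + 126.800 = 395.475 mcg/mL·hr
Trapezoidal AUC_0→11 (sublingual tablet):
  [0→3]: (0.00+1.57)/2 × 3 = 2.355
  [3→5]: (1.57+1.26)/2 × 2 = 2.83
  [5→7]: (1.26+0.95)/2 × 2 = 2.21
  [7→11]: (0.95+0.52)/2 × 4 = 2.94
  Sum = 10.335 mcg/mL·hr
sublingual tablet tail: 0.52/0.15 = 3.467; AUC_ev,0→∞ = 10.335 + 3.467 = 13.802 mcg/mL·hr
F = (AUC_ev/D_ev)/(AUC_iv/D_iv) = (13.802/150)/(395.475/100) = 0.0920133/3.95475 = 0.0233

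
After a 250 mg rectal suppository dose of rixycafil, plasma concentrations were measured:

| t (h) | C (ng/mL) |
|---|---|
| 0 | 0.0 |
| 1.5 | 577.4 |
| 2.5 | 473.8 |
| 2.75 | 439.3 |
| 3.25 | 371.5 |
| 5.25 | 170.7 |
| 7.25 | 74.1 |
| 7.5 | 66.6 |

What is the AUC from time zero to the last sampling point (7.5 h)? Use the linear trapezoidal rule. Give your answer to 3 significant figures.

Trapezoidal AUC_0→7.5:
  [0→1.5]: (0.0+577.4)/2 × 1.5 = 433.05
  [1.5→2.5]: (577.4+473.8)/2 × 1 = 525.6
  [2.5→2.75]: (473.8+439.3)/2 × 0.25 = 114.1375
  [2.75→3.25]: (439.3+371.5)/2 × 0.5 = 202.7
  [3.25→5.25]: (371.5+170.7)/2 × 2 = 542.2
  [5.25→7.25]: (170.7+74.1)/2 × 2 = 244.8
  [7.25→7.5]: (74.1+66.6)/2 × 0.25 = 17.5875
  Sum = 2080.075 ng/mL·h

AUC = 2080 ng/mL·h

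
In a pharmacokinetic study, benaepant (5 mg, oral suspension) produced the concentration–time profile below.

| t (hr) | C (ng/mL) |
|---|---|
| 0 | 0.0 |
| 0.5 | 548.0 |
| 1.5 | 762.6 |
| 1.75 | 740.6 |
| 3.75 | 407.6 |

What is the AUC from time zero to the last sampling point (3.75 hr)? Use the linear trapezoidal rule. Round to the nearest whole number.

AUC = 2128 ng/mL·hr

Trapezoidal AUC_0→3.75:
  [0→0.5]: (0.0+548.0)/2 × 0.5 = 137.0
  [0.5→1.5]: (548.0+762.6)/2 × 1 = 655.3
  [1.5→1.75]: (762.6+740.6)/2 × 0.25 = 187.9
  [1.75→3.75]: (740.6+407.6)/2 × 2 = 1148.2
  Sum = 2128.4 ng/mL·hr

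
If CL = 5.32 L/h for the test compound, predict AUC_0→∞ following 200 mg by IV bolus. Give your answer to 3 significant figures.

AUC = 37.6 mg/L·h

AUC_0→∞ = Dose_iv / CL
        = 200 / 5.32 = 37.594 mg/L·h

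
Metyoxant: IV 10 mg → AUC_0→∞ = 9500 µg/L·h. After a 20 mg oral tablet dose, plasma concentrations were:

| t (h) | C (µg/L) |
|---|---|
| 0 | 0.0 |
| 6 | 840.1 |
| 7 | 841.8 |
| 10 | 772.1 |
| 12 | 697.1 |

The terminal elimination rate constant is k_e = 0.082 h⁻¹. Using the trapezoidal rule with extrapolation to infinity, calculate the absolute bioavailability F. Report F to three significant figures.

Trapezoidal AUC_0→12 (oral tablet):
  [0→6]: (0.0+840.1)/2 × 6 = 2520.3
  [6→7]: (840.1+841.8)/2 × 1 = 840.95
  [7→10]: (841.8+772.1)/2 × 3 = 2420.85
  [10→12]: (772.1+697.1)/2 × 2 = 1469.2
  Sum = 7251.3 µg/L·h
Tail: C_last/k_e = 697.1/0.082 = 8501.220
AUC_0→∞ (oral tablet) = 7251.3 + 8501.220 = 15752.52 µg/L·h
F = (AUC_ev/D_ev)/(AUC_iv/D_iv) = (15752.52/20)/(9500/10) = 787.626/950 = 0.8291

F = 0.829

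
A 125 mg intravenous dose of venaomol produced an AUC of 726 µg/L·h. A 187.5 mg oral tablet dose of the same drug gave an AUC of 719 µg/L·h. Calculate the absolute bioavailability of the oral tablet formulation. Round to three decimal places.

F = 0.660

F = (AUC_ev / D_ev) / (AUC_iv / D_iv)
  = (719/187.5) / (726/125)
  = 3.83467 / 5.808 = 0.6602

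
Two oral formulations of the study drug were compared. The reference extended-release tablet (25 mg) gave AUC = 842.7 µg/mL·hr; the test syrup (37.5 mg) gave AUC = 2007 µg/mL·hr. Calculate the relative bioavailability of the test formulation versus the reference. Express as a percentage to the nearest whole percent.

F_rel = (AUC_test/D_test) / (AUC_ref/D_ref)
      = (2007/37.5) / (842.7/25)
      = 53.52 / 33.708 = 1.5878 = 158.78%

F_rel = 159%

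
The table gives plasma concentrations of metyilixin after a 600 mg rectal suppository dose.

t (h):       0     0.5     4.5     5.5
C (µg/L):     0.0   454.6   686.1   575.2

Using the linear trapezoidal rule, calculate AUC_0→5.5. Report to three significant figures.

AUC = 3030 µg/L·h

Trapezoidal AUC_0→5.5:
  [0→0.5]: (0.0+454.6)/2 × 0.5 = 113.65
  [0.5→4.5]: (454.6+686.1)/2 × 4 = 2281.4
  [4.5→5.5]: (686.1+575.2)/2 × 1 = 630.65
  Sum = 3025.7 µg/L·h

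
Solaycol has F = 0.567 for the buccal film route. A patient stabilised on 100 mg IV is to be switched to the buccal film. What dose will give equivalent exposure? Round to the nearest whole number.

For equal systemic exposure: F × D_ev = D_iv
D_ev = D_iv / F = 100 / 0.567 = 176.367 mg

D_buccal = 176 mg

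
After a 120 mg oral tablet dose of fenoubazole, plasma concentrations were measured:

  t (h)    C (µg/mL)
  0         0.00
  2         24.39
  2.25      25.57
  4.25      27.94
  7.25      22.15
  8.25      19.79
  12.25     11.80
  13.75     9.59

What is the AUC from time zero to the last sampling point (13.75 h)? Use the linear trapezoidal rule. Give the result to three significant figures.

Trapezoidal AUC_0→13.75:
  [0→2]: (0.00+24.39)/2 × 2 = 24.39
  [2→2.25]: (24.39+25.57)/2 × 0.25 = 6.245
  [2.25→4.25]: (25.57+27.94)/2 × 2 = 53.51
  [4.25→7.25]: (27.94+22.15)/2 × 3 = 75.135
  [7.25→8.25]: (22.15+19.79)/2 × 1 = 20.97
  [8.25→12.25]: (19.79+11.80)/2 × 4 = 63.18
  [12.25→13.75]: (11.80+9.59)/2 × 1.5 = 16.0425
  Sum = 259.4725 µg/mL·h

AUC = 259 µg/mL·h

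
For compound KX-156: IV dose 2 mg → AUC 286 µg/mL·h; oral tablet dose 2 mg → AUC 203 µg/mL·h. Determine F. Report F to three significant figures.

F = (AUC_ev / D_ev) / (AUC_iv / D_iv)
  = (203/2) / (286/2)
  = 101.5 / 143 = 0.7098

F = 0.710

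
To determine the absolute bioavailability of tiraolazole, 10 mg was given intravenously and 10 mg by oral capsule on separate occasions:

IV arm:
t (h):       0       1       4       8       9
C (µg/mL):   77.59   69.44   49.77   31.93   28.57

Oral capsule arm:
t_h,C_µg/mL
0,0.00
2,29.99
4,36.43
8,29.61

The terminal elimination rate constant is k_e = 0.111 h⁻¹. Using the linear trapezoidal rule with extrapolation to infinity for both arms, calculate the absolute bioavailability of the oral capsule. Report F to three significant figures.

Trapezoidal AUC_0→9 (IV):
  [0→1]: (77.59+69.44)/2 × 1 = 73.515
  [1→4]: (69.44+49.77)/2 × 3 = 178.815
  [4→8]: (49.77+31.93)/2 × 4 = 163.4
  [8→9]: (31.93+28.57)/2 × 1 = 30.25
  Sum = 445.98 µg/mL·h
IV tail: 28.57/0.111 = 257.387; AUC_iv,0→∞ = 445.98 + 257.387 = 703.367 µg/mL·h
Trapezoidal AUC_0→8 (oral capsule):
  [0→2]: (0.00+29.99)/2 × 2 = 29.99
  [2→4]: (29.99+36.43)/2 × 2 = 66.42
  [4→8]: (36.43+29.61)/2 × 4 = 132.08
  Sum = 228.49 µg/mL·h
oral capsule tail: 29.61/0.111 = 266.757; AUC_ev,0→∞ = 228.49 + 266.757 = 495.247 µg/mL·h
F = (AUC_ev/D_ev)/(AUC_iv/D_iv) = (495.247/10)/(703.367/10) = 49.5247/70.3367 = 0.7041

F = 0.704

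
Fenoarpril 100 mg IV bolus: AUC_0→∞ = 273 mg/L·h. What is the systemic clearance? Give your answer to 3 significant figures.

CL = 0.366 L/h

CL = Dose_iv / AUC_0→∞
   = 100 / 273 = 0.3663 L/h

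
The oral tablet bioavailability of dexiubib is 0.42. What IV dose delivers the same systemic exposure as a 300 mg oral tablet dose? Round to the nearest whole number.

D_iv = 126 mg

Systemic exposure from an extravascular dose = F × D_ev, so the equivalent IV dose is F × D_ev.
D_iv = F × D_ev = 0.42 × 300 = 126 mg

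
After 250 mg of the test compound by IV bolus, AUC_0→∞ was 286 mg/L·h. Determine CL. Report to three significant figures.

CL = 0.874 L/h

CL = Dose_iv / AUC_0→∞
   = 250 / 286 = 0.874126 L/h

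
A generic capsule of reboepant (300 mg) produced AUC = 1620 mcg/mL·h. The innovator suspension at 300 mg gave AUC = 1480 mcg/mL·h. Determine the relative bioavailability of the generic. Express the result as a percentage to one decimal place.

F_rel = 109.5%

F_rel = (AUC_test/D_test) / (AUC_ref/D_ref)
      = (1620/300) / (1480/300)
      = 5.4 / 4.93333 = 1.0946 = 109.46%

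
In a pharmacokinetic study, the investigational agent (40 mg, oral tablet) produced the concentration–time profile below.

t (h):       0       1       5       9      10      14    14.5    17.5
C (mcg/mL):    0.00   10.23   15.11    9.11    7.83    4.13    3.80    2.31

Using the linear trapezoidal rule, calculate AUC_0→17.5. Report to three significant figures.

Trapezoidal AUC_0→17.5:
  [0→1]: (0.00+10.23)/2 × 1 = 5.115
  [1→5]: (10.23+15.11)/2 × 4 = 50.68
  [5→9]: (15.11+9.11)/2 × 4 = 48.44
  [9→10]: (9.11+7.83)/2 × 1 = 8.47
  [10→14]: (7.83+4.13)/2 × 4 = 23.92
  [14→14.5]: (4.13+3.80)/2 × 0.5 = 1.9825
  [14.5→17.5]: (3.80+2.31)/2 × 3 = 9.165
  Sum = 147.7725 mcg/mL·h

AUC = 148 mcg/mL·h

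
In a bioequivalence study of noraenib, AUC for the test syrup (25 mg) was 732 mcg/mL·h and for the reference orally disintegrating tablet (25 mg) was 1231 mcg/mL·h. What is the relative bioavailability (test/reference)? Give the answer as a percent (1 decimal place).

F_rel = (AUC_test/D_test) / (AUC_ref/D_ref)
      = (732/25) / (1231/25)
      = 29.28 / 49.24 = 0.5946 = 59.46%

F_rel = 59.5%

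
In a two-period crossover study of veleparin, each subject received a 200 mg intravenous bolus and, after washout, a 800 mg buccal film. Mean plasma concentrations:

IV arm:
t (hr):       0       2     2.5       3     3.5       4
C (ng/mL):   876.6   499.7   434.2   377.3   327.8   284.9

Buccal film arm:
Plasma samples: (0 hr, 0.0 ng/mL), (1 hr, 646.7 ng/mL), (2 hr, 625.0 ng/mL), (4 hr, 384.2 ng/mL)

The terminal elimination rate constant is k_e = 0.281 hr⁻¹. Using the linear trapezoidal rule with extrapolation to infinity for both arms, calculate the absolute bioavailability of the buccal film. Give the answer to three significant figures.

F = 0.264

Trapezoidal AUC_0→4 (IV):
  [0→2]: (876.6+499.7)/2 × 2 = 1376.3
  [2→2.5]: (499.7+434.2)/2 × 0.5 = 233.475
  [2.5→3]: (434.2+377.3)/2 × 0.5 = 202.875
  [3→3.5]: (377.3+327.8)/2 × 0.5 = 176.275
  [3.5→4]: (327.8+284.9)/2 × 0.5 = 153.175
  Sum = 2142.1 ng/mL·hr
IV tail: 284.9/0.281 = 1013.879; AUC_iv,0→∞ = 2142.1 + 1013.879 = 3155.979 ng/mL·hr
Trapezoidal AUC_0→4 (buccal film):
  [0→1]: (0.0+646.7)/2 × 1 = 323.35
  [1→2]: (646.7+625.0)/2 × 1 = 635.85
  [2→4]: (625.0+384.2)/2 × 2 = 1009.2
  Sum = 1968.4 ng/mL·hr
buccal film tail: 384.2/0.281 = 1367.260; AUC_ev,0→∞ = 1968.4 + 1367.260 = 3335.66 ng/mL·hr
F = (AUC_ev/D_ev)/(AUC_iv/D_iv) = (3335.66/800)/(3155.979/200) = 4.169575/15.779895 = 0.2642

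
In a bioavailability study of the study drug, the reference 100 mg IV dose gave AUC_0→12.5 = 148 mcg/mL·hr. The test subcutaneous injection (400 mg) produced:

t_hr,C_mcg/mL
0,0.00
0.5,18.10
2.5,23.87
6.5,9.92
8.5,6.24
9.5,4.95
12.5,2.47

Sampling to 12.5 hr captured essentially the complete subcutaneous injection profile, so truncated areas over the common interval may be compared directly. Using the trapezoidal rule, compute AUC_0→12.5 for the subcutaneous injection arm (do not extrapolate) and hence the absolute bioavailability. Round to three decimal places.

F = 0.248

Trapezoidal AUC_0→12.5 (subcutaneous injection):
  [0→0.5]: (0.00+18.10)/2 × 0.5 = 4.525
  [0.5→2.5]: (18.10+23.87)/2 × 2 = 41.97
  [2.5→6.5]: (23.87+9.92)/2 × 4 = 67.58
  [6.5→8.5]: (9.92+6.24)/2 × 2 = 16.16
  [8.5→9.5]: (6.24+4.95)/2 × 1 = 5.595
  [9.5→12.5]: (4.95+2.47)/2 × 3 = 11.13
  Sum = 146.96 mcg/mL·hr
F = (AUC_ev/D_ev)/(AUC_iv/D_iv) = (146.96/400)/(148/100) = 0.3674/1.48 = 0.2482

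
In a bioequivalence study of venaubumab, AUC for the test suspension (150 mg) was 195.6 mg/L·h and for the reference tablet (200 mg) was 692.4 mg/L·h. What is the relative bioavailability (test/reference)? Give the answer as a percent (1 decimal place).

F_rel = 37.7%

F_rel = (AUC_test/D_test) / (AUC_ref/D_ref)
      = (195.6/150) / (692.4/200)
      = 1.304 / 3.462 = 0.3767 = 37.67%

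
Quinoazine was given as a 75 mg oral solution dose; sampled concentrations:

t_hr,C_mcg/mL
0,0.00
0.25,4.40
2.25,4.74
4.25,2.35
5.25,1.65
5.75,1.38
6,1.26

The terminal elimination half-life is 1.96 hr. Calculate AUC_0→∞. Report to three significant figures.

Trapezoidal AUC_0→6:
  [0→0.25]: (0.00+4.40)/2 × 0.25 = 0.55
  [0.25→2.25]: (4.40+4.74)/2 × 2 = 9.14
  [2.25→4.25]: (4.74+2.35)/2 × 2 = 7.09
  [4.25→5.25]: (2.35+1.65)/2 × 1 = 2.0
  [5.25→5.75]: (1.65+1.38)/2 × 0.5 = 0.7575
  [5.75→6]: (1.38+1.26)/2 × 0.25 = 0.33
  Sum = 19.8675 mcg/mL·hr
k_e = ln2 / t½ = 0.693147 / 1.96 = 0.3536 hr^-1
Extrapolated tail: C_last / k_e = 1.26 / 0.3536 = 3.563
AUC_0→∞ = 19.8675 + 3.563 = 23.4305 mcg/mL·hr

AUC = 23.4 mcg/mL·hr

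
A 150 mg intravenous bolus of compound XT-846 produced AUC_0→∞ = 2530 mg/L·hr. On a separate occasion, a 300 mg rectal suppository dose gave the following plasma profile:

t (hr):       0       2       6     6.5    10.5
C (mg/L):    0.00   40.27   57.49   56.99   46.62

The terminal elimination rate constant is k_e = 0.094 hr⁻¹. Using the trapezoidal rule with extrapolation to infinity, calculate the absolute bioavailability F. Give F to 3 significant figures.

F = 0.191

Trapezoidal AUC_0→10.5 (rectal suppository):
  [0→2]: (0.00+40.27)/2 × 2 = 40.27
  [2→6]: (40.27+57.49)/2 × 4 = 195.52
  [6→6.5]: (57.49+56.99)/2 × 0.5 = 28.62
  [6.5→10.5]: (56.99+46.62)/2 × 4 = 207.22
  Sum = 471.63 mg/L·hr
Tail: C_last/k_e = 46.62/0.094 = 495.957
AUC_0→∞ (rectal suppository) = 471.63 + 495.957 = 967.587 mg/L·hr
F = (AUC_ev/D_ev)/(AUC_iv/D_iv) = (967.587/300)/(2530/150) = 3.22529/16.8667 = 0.1912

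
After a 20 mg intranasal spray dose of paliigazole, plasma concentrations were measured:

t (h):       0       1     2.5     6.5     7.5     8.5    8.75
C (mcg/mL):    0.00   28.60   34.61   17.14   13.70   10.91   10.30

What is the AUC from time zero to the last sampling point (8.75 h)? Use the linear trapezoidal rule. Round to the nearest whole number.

Trapezoidal AUC_0→8.75:
  [0→1]: (0.00+28.60)/2 × 1 = 14.3
  [1→2.5]: (28.60+34.61)/2 × 1.5 = 47.4075
  [2.5→6.5]: (34.61+17.14)/2 × 4 = 103.5
  [6.5→7.5]: (17.14+13.70)/2 × 1 = 15.42
  [7.5→8.5]: (13.70+10.91)/2 × 1 = 12.305
  [8.5→8.75]: (10.91+10.30)/2 × 0.25 = 2.65125
  Sum = 195.58375 mcg/mL·h

AUC = 196 mcg/mL·h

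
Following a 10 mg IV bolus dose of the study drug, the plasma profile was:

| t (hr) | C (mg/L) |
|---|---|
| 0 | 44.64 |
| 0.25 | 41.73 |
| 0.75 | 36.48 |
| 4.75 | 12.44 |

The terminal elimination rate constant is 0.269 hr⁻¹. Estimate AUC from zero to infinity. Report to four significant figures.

AUC = 174.4 mg/L·hr

Trapezoidal AUC_0→4.75:
  [0→0.25]: (44.64+41.73)/2 × 0.25 = 10.79625
  [0.25→0.75]: (41.73+36.48)/2 × 0.5 = 19.5525
  [0.75→4.75]: (36.48+12.44)/2 × 4 = 97.84
  Sum = 128.18875 mg/L·hr
Extrapolated tail: C_last / k_e = 12.44 / 0.269 = 46.245
AUC_0→∞ = 128.18875 + 46.245 = 174.43375 mg/L·hr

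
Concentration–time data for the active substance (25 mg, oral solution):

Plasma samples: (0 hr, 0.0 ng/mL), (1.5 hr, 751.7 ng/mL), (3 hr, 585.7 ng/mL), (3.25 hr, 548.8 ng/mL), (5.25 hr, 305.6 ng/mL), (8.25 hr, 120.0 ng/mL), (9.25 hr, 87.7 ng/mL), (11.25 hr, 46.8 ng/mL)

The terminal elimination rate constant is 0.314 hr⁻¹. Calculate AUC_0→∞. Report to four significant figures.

AUC = 3589 ng/mL·hr

Trapezoidal AUC_0→11.25:
  [0→1.5]: (0.0+751.7)/2 × 1.5 = 563.775
  [1.5→3]: (751.7+585.7)/2 × 1.5 = 1003.05
  [3→3.25]: (585.7+548.8)/2 × 0.25 = 141.8125
  [3.25→5.25]: (548.8+305.6)/2 × 2 = 854.4
  [5.25→8.25]: (305.6+120.0)/2 × 3 = 638.4
  [8.25→9.25]: (120.0+87.7)/2 × 1 = 103.85
  [9.25→11.25]: (87.7+46.8)/2 × 2 = 134.5
  Sum = 3439.7875 ng/mL·hr
Extrapolated tail: C_last / k_e = 46.8 / 0.314 = 149.045
AUC_0→∞ = 3439.7875 + 149.045 = 3588.8325 ng/mL·hr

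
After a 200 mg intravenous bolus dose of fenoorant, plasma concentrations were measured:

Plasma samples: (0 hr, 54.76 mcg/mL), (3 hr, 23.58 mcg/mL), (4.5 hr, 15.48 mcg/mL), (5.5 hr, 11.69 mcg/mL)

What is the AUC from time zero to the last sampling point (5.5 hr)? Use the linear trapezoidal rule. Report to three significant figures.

Trapezoidal AUC_0→5.5:
  [0→3]: (54.76+23.58)/2 × 3 = 117.51
  [3→4.5]: (23.58+15.48)/2 × 1.5 = 29.295
  [4.5→5.5]: (15.48+11.69)/2 × 1 = 13.585
  Sum = 160.39 mcg/mL·hr

AUC = 160 mcg/mL·hr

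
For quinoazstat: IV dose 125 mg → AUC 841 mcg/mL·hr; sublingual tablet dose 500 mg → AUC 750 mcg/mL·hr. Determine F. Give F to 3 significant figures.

F = 0.223

F = (AUC_ev / D_ev) / (AUC_iv / D_iv)
  = (750/500) / (841/125)
  = 1.5 / 6.728 = 0.2229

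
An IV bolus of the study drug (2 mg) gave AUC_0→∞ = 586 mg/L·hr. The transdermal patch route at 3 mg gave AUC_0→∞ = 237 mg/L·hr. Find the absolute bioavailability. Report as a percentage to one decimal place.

F = (AUC_ev / D_ev) / (AUC_iv / D_iv)
  = (237/3) / (586/2)
  = 79 / 293 = 0.2696
  = 26.96%

F = 27.0%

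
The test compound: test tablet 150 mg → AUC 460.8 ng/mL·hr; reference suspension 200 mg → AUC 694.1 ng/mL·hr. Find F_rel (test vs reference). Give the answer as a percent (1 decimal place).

F_rel = 88.5%

F_rel = (AUC_test/D_test) / (AUC_ref/D_ref)
      = (460.8/150) / (694.1/200)
      = 3.072 / 3.4705 = 0.8852 = 88.52%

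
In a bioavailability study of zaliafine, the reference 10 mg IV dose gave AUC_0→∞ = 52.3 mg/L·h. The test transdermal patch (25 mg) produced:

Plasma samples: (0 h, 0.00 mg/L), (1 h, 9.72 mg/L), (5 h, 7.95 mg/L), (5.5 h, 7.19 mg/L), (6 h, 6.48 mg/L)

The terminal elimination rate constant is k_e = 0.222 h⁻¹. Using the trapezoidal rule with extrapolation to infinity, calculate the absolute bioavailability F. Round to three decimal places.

Trapezoidal AUC_0→6 (transdermal patch):
  [0→1]: (0.00+9.72)/2 × 1 = 4.86
  [1→5]: (9.72+7.95)/2 × 4 = 35.34
  [5→5.5]: (7.95+7.19)/2 × 0.5 = 3.785
  [5.5→6]: (7.19+6.48)/2 × 0.5 = 3.4175
  Sum = 47.4025 mg/L·h
Tail: C_last/k_e = 6.48/0.222 = 29.189
AUC_0→∞ (transdermal patch) = 47.4025 + 29.189 = 76.5915 mg/L·h
F = (AUC_ev/D_ev)/(AUC_iv/D_iv) = (76.5915/25)/(52.3/10) = 3.06366/5.23 = 0.5858

F = 0.586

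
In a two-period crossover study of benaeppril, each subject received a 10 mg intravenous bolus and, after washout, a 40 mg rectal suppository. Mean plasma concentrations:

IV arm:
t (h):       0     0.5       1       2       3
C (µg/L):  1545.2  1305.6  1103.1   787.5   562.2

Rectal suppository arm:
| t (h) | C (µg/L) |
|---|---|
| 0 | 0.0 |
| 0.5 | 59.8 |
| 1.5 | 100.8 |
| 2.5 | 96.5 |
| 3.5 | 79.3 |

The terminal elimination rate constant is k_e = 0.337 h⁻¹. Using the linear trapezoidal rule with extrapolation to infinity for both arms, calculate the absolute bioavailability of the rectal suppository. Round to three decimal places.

F = 0.028

Trapezoidal AUC_0→3 (IV):
  [0→0.5]: (1545.2+1305.6)/2 × 0.5 = 712.7
  [0.5→1]: (1305.6+1103.1)/2 × 0.5 = 602.175
  [1→2]: (1103.1+787.5)/2 × 1 = 945.3
  [2→3]: (787.5+562.2)/2 × 1 = 674.85
  Sum = 2935.025 µg/L·h
IV tail: 562.2/0.337 = 1668.249; AUC_iv,0→∞ = 2935.025 + 1668.249 = 4603.274 µg/L·h
Trapezoidal AUC_0→3.5 (rectal suppository):
  [0→0.5]: (0.0+59.8)/2 × 0.5 = 14.95
  [0.5→1.5]: (59.8+100.8)/2 × 1 = 80.3
  [1.5→2.5]: (100.8+96.5)/2 × 1 = 98.65
  [2.5→3.5]: (96.5+79.3)/2 × 1 = 87.9
  Sum = 281.8 µg/L·h
rectal suppository tail: 79.3/0.337 = 235.312; AUC_ev,0→∞ = 281.8 + 235.312 = 517.112 µg/L·h
F = (AUC_ev/D_ev)/(AUC_iv/D_iv) = (517.112/40)/(4603.274/10) = 12.9278/460.3274 = 0.0281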